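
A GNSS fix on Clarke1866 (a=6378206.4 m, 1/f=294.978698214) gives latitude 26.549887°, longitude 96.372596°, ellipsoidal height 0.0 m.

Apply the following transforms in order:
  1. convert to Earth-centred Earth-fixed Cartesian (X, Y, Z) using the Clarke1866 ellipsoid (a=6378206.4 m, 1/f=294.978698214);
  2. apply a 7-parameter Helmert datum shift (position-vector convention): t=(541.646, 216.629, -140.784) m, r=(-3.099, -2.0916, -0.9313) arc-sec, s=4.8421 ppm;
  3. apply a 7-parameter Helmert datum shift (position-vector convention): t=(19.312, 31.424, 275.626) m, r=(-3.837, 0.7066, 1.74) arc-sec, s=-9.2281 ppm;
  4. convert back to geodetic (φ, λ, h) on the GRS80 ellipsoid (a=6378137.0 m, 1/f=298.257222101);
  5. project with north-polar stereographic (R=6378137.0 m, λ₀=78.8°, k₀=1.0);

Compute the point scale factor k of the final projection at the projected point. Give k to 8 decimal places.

1.38224182

start: φ=26.549887°, λ=96.372596°, h=0.000 m
→ ECEF (a=6378206.400, f=1/294.978698214): X=-633713.3248, Y=5674179.6675, Z=2833530.3451
→ Helmert 7p (PV): X=-633177.8610, Y=5674469.2049, Z=2833311.6038
→ Helmert 7p (PV): X=-633190.8680, Y=5674495.6287, Z=2833457.6956
→ geod (Bowring, a=6378137.000): φ=26.54655393°, λ=96.36703373°, h=218.5792 m
→ into stereo (λ₀=78.8°): φ=26.54655393°, λ−λ₀=17.56703373°
scale k = 1.38224182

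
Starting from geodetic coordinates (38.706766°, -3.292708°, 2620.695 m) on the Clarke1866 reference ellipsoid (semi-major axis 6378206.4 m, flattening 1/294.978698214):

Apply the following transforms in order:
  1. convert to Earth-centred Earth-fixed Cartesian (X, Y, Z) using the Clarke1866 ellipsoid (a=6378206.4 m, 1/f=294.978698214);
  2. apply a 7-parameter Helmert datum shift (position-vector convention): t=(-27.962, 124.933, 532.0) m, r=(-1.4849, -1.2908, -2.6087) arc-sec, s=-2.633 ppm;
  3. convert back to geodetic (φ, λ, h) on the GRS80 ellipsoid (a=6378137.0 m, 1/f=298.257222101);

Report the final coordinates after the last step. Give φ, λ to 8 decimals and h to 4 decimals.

φ=38.70899516°, λ=-3.29170642°, h=2885.9131 m

start: φ=38.706766°, λ=-3.292708°, h=2620.695 m
→ ECEF (a=6378206.400, f=1/294.978698214): X=4977689.3793, Y=-286376.1547, Z=3968409.6059
→ Helmert 7p (PV): X=4977619.8550, Y=-286284.8535, Z=3968964.3689
→ geod (Bowring, a=6378137.000): φ=38.70899516°, λ=-3.29170642°, h=2885.9131 m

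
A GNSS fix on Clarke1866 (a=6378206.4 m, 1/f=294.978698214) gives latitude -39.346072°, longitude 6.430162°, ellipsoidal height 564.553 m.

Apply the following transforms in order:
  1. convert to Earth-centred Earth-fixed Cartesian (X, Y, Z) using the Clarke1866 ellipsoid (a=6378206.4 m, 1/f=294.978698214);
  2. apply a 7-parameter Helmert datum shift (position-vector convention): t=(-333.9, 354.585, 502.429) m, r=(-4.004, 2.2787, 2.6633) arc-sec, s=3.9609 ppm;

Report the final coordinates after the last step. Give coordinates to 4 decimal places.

start: φ=-39.346072°, λ=6.430162°, h=564.553 m
→ ECEF (a=6378206.400, f=1/294.978698214): X=4908548.1063, Y=553198.5409, Z=-4022263.2757
→ Helmert 7p (PV): X=4908182.0697, Y=553540.6164, Z=-4021841.7443

X=4908182.0697 m, Y=553540.6164 m, Z=-4021841.7443 m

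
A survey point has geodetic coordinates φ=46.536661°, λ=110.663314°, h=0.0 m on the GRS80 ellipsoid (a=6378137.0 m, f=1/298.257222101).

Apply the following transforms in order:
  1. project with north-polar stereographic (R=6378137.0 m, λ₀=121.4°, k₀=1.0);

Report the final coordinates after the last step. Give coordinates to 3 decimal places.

start: φ=46.536661°, λ=110.663314°, h=0.000 m
→ stereo (R=6378137.0, λ₀=121.4°): E=-947222.0146, N=-4995496.3865

E=-947222.015 m, N=-4995496.386 m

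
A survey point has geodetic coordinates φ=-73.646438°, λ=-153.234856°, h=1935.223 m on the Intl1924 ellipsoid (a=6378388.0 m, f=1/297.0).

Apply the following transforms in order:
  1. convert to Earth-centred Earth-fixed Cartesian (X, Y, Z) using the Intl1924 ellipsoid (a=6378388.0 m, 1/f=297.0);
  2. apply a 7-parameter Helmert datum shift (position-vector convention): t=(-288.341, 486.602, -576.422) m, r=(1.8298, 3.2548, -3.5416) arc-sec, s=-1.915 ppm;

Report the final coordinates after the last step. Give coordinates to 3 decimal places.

X=-1609375.849 m, Y=-810956.378 m, Z=-6100494.833 m

start: φ=-73.646438°, λ=-153.234856°, h=1935.223 m
→ ECEF (a=6378388.000, f=1/297.0): X=-1608980.3994, Y=-811526.2740, Z=-6099948.2827
→ Helmert 7p (PV): X=-1609375.8485, Y=-810956.3782, Z=-6100494.8332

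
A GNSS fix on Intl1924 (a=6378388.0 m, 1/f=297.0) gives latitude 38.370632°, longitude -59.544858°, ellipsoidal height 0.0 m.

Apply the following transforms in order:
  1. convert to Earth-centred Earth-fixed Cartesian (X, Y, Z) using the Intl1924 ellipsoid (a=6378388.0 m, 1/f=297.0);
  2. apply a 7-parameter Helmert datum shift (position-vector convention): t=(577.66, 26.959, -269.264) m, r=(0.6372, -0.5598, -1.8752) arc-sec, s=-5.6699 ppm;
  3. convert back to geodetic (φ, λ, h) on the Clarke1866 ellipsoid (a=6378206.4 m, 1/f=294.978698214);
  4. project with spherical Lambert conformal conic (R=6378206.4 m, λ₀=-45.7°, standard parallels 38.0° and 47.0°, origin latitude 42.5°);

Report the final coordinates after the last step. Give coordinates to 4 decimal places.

E=-1201984.1087 m, N=-360522.6547 m

start: φ=38.370632°, λ=-59.544858°, h=0.000 m
→ ECEF (a=6378388.000, f=1/297.0): X=2537977.9857, Y=-4316355.6741, Z=3937845.0263
→ Helmert 7p (PV): X=2538491.3276, Y=-4316339.4798, Z=3937546.9889
→ geod (Bowring, a=6378206.400): φ=38.36843393°, λ=-59.53970080°, h=246.0161 m
→ lcc (R=6378206.4, λ₀=-45.7°): E=-1201984.1087, N=-360522.6547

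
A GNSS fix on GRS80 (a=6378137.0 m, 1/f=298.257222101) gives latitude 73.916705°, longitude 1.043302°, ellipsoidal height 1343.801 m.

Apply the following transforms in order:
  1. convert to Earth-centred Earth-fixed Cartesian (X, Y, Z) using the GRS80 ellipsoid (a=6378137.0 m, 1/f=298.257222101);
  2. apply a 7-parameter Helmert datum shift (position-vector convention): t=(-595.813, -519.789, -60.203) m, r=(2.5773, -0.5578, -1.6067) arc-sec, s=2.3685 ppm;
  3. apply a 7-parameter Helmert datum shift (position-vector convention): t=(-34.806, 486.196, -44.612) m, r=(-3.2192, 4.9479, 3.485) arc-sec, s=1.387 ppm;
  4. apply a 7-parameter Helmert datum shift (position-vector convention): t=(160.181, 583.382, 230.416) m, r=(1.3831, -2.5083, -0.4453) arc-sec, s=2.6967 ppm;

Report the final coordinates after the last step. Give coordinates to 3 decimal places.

X=1772124.894 m, Y=32819.989 m, Z=6107809.954 m

start: φ=73.916705°, λ=1.043302°, h=1343.801 m
→ ECEF (a=6378137.000, f=1/298.257222101): X=1772528.3897, Y=32279.6347, Z=6107660.9831
→ Helmert 7p (PV): X=1771920.5094, Y=31669.7989, Z=6107620.4428
→ Helmert 7p (PV): X=1772034.1364, Y=32281.2993, Z=6107541.3028
→ Helmert 7p (PV): X=1772124.8943, Y=32819.9888, Z=6107809.9545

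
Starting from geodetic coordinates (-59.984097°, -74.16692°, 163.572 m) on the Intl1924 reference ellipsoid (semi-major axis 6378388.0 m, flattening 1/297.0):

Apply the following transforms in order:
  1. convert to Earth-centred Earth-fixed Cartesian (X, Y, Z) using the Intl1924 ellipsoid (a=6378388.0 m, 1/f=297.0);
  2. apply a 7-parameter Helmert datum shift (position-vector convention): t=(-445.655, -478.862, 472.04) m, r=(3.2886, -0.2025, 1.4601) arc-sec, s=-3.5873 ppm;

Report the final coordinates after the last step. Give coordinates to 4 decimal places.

start: φ=-59.984097°, λ=-74.166920°, h=163.572 m
→ ECEF (a=6378388.000, f=1/297.0): X=872768.9854, Y=-3077517.1597, Z=-5499851.0711
→ Helmert 7p (PV): X=872347.3839, Y=-3077891.1166, Z=-5499407.5111

X=872347.3839 m, Y=-3077891.1166 m, Z=-5499407.5111 m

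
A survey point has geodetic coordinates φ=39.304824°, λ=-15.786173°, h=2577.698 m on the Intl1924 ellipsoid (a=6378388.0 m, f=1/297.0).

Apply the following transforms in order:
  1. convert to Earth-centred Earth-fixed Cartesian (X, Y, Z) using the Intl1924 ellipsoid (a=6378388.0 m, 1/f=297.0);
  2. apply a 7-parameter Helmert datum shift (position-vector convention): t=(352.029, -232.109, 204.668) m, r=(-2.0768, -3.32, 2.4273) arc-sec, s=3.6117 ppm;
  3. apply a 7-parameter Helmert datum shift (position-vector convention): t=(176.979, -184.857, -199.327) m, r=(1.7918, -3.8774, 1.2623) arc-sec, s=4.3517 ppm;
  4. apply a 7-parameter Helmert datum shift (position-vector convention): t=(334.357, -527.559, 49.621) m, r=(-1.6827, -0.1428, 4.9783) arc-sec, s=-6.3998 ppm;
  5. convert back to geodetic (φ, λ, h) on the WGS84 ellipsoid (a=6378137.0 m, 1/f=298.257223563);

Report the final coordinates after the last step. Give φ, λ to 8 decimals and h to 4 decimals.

start: φ=39.304824°, λ=-15.786173°, h=2577.698 m
→ ECEF (a=6378388.000, f=1/297.0): X=4757701.5793, Y=-1345053.8320, Z=4020259.0877
→ Helmert 7p (PV): X=4758021.9107, Y=-1345194.3321, Z=4020568.3979
→ Helmert 7p (PV): X=4758152.2479, Y=-1345390.8510, Z=4020464.3241
→ Helmert 7p (PV): X=4758485.8417, Y=-1345762.1617, Z=4020502.4846
→ geod (Bowring, a=6378137.000): φ=39.30031125°, λ=-15.79159837°, h=3679.3976 m

φ=39.30031125°, λ=-15.79159837°, h=3679.3976 m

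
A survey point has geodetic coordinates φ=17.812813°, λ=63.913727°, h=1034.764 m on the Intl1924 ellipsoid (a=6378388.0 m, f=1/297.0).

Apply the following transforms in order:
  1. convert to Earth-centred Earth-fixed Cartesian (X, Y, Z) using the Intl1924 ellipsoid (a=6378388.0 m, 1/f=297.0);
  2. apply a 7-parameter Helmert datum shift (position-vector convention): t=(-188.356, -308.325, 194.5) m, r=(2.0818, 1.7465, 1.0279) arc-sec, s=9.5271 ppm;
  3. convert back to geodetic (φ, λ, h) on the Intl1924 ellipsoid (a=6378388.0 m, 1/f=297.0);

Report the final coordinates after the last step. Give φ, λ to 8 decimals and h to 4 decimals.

start: φ=17.812813°, λ=63.913727°, h=1034.764 m
→ ECEF (a=6378388.000, f=1/297.0): X=2671547.9159, Y=5456616.3732, Z=1939010.5050
→ Helmert 7p (PV): X=2671374.2375, Y=5456353.7771, Z=1939255.9306
→ geod (Bowring, a=6378388.000): φ=17.81578669°, λ=63.91410911°, h=812.6010 m

φ=17.81578669°, λ=63.91410911°, h=812.6010 m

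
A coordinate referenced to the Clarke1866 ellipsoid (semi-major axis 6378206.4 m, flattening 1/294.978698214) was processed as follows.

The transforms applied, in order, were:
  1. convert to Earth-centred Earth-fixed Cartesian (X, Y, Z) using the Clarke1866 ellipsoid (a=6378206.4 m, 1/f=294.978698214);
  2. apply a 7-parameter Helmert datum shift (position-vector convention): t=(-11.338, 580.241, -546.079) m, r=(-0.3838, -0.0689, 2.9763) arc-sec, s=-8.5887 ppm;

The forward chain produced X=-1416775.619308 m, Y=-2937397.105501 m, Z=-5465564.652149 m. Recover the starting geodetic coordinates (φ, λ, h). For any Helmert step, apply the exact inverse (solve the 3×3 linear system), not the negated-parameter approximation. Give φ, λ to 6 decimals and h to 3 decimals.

start: X=-1416775.6193, Y=-2937397.1055, Z=-5465564.6521 m
→ Helmert⁻¹: X=-1416820.6686, Y=-2937971.9672, Z=-5465070.5044
→ geod (Bowring, a=6378206.400): φ=-59.34059000°, λ=-115.74543100°, h=2195.0330 m

φ=-59.340590°, λ=-115.745431°, h=2195.033 m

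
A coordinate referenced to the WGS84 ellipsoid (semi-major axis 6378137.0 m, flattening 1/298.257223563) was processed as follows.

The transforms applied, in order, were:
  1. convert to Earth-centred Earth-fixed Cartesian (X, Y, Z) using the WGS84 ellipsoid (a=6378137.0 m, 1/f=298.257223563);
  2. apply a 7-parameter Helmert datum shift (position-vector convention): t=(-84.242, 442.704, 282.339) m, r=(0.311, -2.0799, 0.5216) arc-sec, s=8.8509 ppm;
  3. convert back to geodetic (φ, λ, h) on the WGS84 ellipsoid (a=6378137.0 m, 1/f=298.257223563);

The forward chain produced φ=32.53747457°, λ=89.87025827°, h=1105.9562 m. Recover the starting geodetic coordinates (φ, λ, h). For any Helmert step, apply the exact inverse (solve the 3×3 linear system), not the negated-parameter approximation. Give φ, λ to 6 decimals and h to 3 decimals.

start: φ=32.537475°, λ=89.870258°, h=1105.956 m
→ ECEF (a=6378137.000, f=1/298.257223563): X=12189.7499, Y=5383156.2546, Z=3411422.2254
→ Helmert⁻¹: X=12321.8913, Y=5382671.0211, Z=3411101.4549
→ geod (Bowring, a=6378137.000): φ=32.53738800°, λ=89.86884000°, h=524.6130 m

φ=32.537388°, λ=89.868840°, h=524.613 m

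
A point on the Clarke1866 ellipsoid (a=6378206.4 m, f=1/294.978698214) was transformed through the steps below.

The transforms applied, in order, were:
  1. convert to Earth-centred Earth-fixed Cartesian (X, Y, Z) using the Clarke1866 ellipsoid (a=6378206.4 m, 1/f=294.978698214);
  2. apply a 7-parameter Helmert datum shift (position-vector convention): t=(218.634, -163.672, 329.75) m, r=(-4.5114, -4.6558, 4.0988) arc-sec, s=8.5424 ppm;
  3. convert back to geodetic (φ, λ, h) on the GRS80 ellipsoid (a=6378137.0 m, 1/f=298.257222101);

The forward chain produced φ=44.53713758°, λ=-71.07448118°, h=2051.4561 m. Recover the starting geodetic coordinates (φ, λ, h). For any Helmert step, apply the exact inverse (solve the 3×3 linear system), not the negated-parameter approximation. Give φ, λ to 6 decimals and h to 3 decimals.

φ=44.536984°, λ=-71.076755°, h=1651.697 m

start: φ=44.537138°, λ=-71.074481°, h=2051.456 m
→ ECEF (a=6378137.000, f=1/298.257222101): X=1477452.9069, Y=-4309023.2954, Z=4452269.5383
→ Helmert⁻¹: X=1477236.5137, Y=-4308949.5394, Z=4451774.1694
→ geod (Bowring, a=6378206.400): φ=44.53698400°, λ=-71.07675500°, h=1651.6970 m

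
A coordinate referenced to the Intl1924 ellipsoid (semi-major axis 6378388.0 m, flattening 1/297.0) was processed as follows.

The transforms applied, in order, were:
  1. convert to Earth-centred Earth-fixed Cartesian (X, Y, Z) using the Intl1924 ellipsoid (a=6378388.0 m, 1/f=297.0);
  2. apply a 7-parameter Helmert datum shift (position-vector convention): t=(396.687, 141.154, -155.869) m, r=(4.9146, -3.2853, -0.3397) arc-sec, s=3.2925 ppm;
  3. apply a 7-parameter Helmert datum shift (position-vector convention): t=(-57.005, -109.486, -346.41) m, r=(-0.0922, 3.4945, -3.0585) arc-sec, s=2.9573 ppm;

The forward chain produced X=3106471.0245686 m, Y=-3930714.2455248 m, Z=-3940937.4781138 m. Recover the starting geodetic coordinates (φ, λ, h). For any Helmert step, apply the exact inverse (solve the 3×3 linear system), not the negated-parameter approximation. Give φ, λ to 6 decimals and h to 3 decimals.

start: X=3106471.0246, Y=-3930714.2455, Z=-3940937.4781 m
→ Helmert⁻¹: X=3106643.8846, Y=-3930545.3088, Z=-3940528.5394
→ Helmert⁻¹: X=3106180.6842, Y=-3930762.2900, Z=-3940315.5138
→ geod (Bowring, a=6378388.000): φ=-38.37301100°, λ=-51.68338100°, h=3646.1400 m

φ=-38.373011°, λ=-51.683381°, h=3646.140 m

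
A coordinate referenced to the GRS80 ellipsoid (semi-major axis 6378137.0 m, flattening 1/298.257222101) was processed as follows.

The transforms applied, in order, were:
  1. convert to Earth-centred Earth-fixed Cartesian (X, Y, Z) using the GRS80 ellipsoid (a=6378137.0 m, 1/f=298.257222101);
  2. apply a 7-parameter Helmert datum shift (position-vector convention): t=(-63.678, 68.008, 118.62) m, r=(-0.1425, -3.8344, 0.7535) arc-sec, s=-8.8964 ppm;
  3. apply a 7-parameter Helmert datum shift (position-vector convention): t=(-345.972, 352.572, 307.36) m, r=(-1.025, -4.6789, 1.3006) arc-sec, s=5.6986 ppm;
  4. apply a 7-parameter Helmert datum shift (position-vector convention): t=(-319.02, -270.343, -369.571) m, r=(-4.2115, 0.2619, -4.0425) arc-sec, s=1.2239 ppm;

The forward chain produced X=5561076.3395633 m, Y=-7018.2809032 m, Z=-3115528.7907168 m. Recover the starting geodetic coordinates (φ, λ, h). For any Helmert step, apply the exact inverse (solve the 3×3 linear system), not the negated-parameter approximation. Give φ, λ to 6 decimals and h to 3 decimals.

φ=-29.423076°, λ=-0.072460°, h=2001.411 m

start: X=5561076.3396, Y=-7018.2809, Z=-3115528.7907 m
→ Helmert⁻¹: X=5561392.6372, Y=-6575.3293, Z=-3115148.4799
→ Helmert⁻¹: X=5561636.1982, Y=-6947.4483, Z=-3115564.2806
→ Helmert⁻¹: X=5561691.4080, Y=-7033.6834, Z=-3115814.0143
→ geod (Bowring, a=6378137.000): φ=-29.42307600°, λ=-0.07246000°, h=2001.4110 m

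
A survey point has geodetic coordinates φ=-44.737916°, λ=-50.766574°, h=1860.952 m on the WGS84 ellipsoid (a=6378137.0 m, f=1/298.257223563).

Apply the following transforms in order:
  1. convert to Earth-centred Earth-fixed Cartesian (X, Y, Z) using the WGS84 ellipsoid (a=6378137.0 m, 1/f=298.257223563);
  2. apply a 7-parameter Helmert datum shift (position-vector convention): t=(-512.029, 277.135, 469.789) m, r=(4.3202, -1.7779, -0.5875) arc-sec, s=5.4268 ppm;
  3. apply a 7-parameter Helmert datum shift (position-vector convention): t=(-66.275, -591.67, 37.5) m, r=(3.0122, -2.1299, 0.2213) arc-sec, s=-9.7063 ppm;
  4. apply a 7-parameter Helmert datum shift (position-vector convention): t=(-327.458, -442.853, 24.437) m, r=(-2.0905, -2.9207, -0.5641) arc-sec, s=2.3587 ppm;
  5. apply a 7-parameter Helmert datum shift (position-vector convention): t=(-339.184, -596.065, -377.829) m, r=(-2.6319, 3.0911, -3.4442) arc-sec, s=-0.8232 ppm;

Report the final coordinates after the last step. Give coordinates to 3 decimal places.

X=2869877.222 m, Y=-3517503.426 m, Z=-4467842.919 m

start: φ=-44.737916°, λ=-50.766574°, h=1860.952 m
→ ECEF (a=6378137.000, f=1/298.257223563): X=2871123.6698, Y=-3516155.2832, Z=-4468016.6186
→ Helmert 7p (PV): X=2870655.7190, Y=-3515811.8247, Z=-4467619.9749
→ Helmert 7p (PV): X=2870611.4850, Y=-3516301.0468, Z=-4467560.8114
→ Helmert 7p (PV): X=2870344.4420, Y=-3516805.3233, Z=-4467470.6264
→ Helmert 7p (PV): X=2869877.2220, Y=-3517503.4261, Z=-4467842.9192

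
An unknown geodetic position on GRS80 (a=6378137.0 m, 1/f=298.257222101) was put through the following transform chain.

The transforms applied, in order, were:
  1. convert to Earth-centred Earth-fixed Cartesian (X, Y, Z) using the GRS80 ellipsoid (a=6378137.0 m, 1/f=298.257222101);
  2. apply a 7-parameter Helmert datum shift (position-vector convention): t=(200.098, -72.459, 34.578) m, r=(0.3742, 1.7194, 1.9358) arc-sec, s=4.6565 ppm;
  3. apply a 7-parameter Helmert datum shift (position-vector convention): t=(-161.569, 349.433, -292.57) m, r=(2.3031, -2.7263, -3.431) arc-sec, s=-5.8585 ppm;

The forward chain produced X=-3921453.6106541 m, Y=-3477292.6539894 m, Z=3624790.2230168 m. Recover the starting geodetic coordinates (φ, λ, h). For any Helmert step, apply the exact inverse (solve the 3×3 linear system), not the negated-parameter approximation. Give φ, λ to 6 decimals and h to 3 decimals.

start: X=-3921453.6107, Y=-3477292.6540, Z=3624790.2230 m
→ Helmert⁻¹: X=-3921209.2511, Y=-3477687.2081, Z=3625194.6901
→ Helmert⁻¹: X=-3921453.9446, Y=-3477555.1761, Z=3625116.8518
→ geod (Bowring, a=6378137.000): φ=34.84969500°, λ=-138.43330800°, h=1612.8080 m

φ=34.849695°, λ=-138.433308°, h=1612.808 m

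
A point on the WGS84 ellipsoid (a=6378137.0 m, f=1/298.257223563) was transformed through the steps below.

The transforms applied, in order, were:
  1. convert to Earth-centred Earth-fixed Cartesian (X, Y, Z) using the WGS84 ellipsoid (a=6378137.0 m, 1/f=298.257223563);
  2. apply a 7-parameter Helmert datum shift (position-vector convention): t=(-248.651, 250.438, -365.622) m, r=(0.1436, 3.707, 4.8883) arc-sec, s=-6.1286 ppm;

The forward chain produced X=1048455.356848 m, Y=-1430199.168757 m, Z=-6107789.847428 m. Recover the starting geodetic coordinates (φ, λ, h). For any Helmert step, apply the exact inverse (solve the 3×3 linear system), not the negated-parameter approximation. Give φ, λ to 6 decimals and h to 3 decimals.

φ=-73.908035°, λ=-53.752358°, h=1394.823 m

start: X=1048455.3568, Y=-1430199.1688, Z=-6107789.8474 m
→ Helmert⁻¹: X=1048786.2968, Y=-1430487.4808, Z=-6107441.8109
→ geod (Bowring, a=6378137.000): φ=-73.90803500°, λ=-53.75235800°, h=1394.8230 m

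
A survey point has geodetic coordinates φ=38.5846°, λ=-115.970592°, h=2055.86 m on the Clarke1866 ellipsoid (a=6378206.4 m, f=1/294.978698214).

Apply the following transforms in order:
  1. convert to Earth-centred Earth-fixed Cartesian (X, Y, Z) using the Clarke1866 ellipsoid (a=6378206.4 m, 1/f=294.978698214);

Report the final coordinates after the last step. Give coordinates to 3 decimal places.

start: φ=38.584600°, λ=-115.970592°, h=2055.860 m
→ ECEF (a=6378206.400, f=1/294.978698214): X=-2186900.1177, Y=-4489656.8754, Z=3957461.3540

X=-2186900.118 m, Y=-4489656.875 m, Z=3957461.354 m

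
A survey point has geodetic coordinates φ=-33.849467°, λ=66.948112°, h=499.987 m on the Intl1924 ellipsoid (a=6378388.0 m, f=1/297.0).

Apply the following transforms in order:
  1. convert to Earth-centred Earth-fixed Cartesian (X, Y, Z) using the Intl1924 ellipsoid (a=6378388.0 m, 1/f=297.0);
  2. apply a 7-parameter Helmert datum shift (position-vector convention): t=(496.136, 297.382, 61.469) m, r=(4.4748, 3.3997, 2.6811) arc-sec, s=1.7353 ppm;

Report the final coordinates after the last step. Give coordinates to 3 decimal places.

X=2076932.970 m, Y=4880174.700 m, Z=-3532797.109 m

start: φ=-33.849467°, λ=66.948112°, h=499.987 m
→ ECEF (a=6378388.000, f=1/297.0): X=2076554.8904, Y=4879765.2133, Z=-3532924.0851
→ Helmert 7p (PV): X=2076932.9704, Y=4880174.6999, Z=-3532797.1091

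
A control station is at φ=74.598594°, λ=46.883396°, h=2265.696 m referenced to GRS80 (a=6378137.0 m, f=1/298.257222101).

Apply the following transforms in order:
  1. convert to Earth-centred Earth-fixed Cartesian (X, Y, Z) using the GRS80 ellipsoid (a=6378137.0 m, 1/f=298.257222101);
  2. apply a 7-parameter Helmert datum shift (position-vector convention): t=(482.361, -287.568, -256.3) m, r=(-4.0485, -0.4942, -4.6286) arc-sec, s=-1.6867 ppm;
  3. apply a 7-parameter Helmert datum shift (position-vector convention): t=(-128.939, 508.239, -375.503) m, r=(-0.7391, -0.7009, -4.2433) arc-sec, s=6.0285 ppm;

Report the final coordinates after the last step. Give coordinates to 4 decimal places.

X=1162165.0828 m, Y=1241111.9506 m, Z=6128575.2597 m

start: φ=74.598594°, λ=46.883396°, h=2265.696 m
→ ECEF (a=6378137.000, f=1/298.257222101): X=1161788.7600, Y=1240793.6113, Z=6129202.5188
→ Helmert 7p (PV): X=1162282.3197, Y=1240598.1817, Z=6128914.3104
→ Helmert 7p (PV): X=1162165.0828, Y=1241111.9506, Z=6128575.2597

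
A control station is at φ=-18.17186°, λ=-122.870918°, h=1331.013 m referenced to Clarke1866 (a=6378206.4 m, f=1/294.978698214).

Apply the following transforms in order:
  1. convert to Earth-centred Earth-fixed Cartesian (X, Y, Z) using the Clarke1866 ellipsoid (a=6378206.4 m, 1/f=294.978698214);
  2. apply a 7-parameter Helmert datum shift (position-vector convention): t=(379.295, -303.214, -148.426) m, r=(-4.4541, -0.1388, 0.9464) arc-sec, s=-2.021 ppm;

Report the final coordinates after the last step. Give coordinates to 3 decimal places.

start: φ=-18.171860°, λ=-122.870918°, h=1331.013 m
→ ECEF (a=6378206.400, f=1/294.978698214): X=-3290875.5471, Y=-5092585.0784, Z=-1976762.2946
→ Helmert 7p (PV): X=-3290464.9049, Y=-5092935.7860, Z=-1976798.9706

X=-3290464.905 m, Y=-5092935.786 m, Z=-1976798.971 m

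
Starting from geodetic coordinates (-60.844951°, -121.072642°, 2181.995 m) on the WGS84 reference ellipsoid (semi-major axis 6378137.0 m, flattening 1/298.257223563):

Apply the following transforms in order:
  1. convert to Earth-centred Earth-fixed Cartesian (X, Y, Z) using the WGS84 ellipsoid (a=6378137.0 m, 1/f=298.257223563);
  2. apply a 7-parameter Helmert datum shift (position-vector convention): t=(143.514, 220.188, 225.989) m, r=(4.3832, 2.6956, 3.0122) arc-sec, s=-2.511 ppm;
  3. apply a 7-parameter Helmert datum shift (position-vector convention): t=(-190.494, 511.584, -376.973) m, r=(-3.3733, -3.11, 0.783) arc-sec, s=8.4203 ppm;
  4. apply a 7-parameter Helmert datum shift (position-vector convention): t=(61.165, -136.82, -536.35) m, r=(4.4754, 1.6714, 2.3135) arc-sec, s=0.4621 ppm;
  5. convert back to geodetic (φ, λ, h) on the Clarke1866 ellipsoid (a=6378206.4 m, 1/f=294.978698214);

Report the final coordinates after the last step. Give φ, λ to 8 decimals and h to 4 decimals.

start: φ=-60.844951°, λ=-121.072642°, h=2181.995 m
→ ECEF (a=6378137.000, f=1/298.257223563): X=-1608394.5906, Y=-2669146.9060, Z=-5548851.7735
→ Helmert 7p (PV): X=-1608280.5747, Y=-2668825.5892, Z=-5548647.5521
→ Helmert 7p (PV): X=-1608390.8182, Y=-2668433.3273, Z=-5549051.8488
→ Helmert 7p (PV): X=-1608345.4318, Y=-2668469.0206, Z=-5549635.6279
→ geod (Bowring, a=6378206.400): φ=-60.85494308°, λ=-121.07830169°, h=2683.3223 m

φ=-60.85494308°, λ=-121.07830169°, h=2683.3223 m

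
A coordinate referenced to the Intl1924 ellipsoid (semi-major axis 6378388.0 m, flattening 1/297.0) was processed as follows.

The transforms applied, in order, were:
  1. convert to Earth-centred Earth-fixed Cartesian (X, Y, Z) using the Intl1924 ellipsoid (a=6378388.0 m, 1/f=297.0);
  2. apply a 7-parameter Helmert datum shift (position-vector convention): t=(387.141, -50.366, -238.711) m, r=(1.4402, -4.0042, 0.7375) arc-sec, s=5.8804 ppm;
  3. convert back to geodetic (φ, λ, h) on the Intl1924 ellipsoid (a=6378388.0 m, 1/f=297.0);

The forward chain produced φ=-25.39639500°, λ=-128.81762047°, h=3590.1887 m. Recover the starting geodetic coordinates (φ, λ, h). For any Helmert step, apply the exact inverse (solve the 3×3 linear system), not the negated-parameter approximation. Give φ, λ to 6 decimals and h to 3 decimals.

φ=-25.392650°, λ=-128.821425°, h=3633.802 m

start: φ=-25.396395°, λ=-128.817620°, h=3590.189 m
→ ECEF (a=6378388.000, f=1/297.0): X=-3616137.1298, Y=-4494736.2122, Z=-2720383.2193
→ Helmert⁻¹: X=-3616571.8786, Y=-4494665.4767, Z=-2720026.9216
→ geod (Bowring, a=6378388.000): φ=-25.39265000°, λ=-128.82142500°, h=3633.8020 m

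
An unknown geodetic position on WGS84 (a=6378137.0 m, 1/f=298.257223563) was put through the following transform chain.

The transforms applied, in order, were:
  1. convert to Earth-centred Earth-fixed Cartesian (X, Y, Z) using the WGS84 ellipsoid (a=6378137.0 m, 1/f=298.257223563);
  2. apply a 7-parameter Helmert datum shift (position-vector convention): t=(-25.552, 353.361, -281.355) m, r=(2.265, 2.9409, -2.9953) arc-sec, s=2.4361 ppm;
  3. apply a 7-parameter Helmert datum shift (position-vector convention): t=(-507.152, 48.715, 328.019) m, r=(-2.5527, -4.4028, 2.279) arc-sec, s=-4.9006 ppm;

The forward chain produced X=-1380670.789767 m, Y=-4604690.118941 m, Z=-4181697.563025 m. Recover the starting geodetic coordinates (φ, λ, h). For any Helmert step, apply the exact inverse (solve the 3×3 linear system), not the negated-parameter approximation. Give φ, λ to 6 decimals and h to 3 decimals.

φ=-41.208750°, λ=-106.683541°, h=2822.290 m

start: X=-1380670.7898, Y=-4604690.1189, Z=-4181697.5630 m
→ Helmert⁻¹: X=-1380310.5462, Y=-4604694.3924, Z=-4182073.6003
→ Helmert⁻¹: X=-1380155.1352, Y=-4605102.4971, Z=-4181751.1674
→ geod (Bowring, a=6378137.000): φ=-41.20875000°, λ=-106.68354100°, h=2822.2900 m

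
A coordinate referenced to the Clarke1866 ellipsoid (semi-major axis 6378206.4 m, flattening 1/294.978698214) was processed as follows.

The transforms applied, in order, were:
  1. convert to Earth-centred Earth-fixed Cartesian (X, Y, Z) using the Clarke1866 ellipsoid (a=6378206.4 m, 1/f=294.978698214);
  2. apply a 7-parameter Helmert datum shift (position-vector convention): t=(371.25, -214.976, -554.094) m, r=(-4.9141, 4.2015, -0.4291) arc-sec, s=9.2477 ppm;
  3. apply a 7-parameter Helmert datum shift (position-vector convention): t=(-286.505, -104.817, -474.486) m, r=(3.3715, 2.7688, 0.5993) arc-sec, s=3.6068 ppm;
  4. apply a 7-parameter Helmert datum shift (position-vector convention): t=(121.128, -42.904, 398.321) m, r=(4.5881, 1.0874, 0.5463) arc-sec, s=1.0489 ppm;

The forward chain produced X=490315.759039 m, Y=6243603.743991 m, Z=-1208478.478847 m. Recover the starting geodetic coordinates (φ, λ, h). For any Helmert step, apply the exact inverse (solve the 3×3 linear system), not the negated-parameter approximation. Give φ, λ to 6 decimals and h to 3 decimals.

start: X=490315.7590, Y=6243603.7440, Z=-1208478.4788 m
→ Helmert⁻¹: X=490217.0271, Y=6243611.9077, Z=-1209011.8288
→ Helmert⁻¹: X=490536.1279, Y=6243673.0241, Z=-1208628.4550
→ Helmert⁻¹: X=490171.9601, Y=6243860.0562, Z=-1207904.4495
→ geod (Bowring, a=6378206.400): φ=-10.98869000°, λ=85.51122200°, h=1059.3450 m

φ=-10.988690°, λ=85.511222°, h=1059.345 m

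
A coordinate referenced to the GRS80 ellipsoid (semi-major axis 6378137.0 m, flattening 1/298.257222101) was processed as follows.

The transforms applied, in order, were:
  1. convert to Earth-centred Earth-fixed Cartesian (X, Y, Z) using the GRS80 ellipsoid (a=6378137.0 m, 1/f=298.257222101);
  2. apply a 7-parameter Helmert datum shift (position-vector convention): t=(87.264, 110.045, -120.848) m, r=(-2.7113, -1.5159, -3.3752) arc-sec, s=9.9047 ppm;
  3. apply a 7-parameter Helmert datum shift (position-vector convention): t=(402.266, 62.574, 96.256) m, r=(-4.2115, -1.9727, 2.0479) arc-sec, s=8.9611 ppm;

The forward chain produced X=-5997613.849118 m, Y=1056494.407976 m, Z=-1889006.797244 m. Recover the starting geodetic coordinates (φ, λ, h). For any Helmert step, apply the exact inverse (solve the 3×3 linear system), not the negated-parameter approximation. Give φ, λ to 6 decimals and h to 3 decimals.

start: X=-5997613.8491, Y=1056494.4080, Z=-1889006.7972 m
→ Helmert⁻¹: X=-5997969.9434, Y=1056520.4877, Z=-1889007.1889
→ Helmert⁻¹: X=-5998028.9656, Y=1056326.6590, Z=-1888809.6658
→ geod (Bowring, a=6378137.000): φ=-17.33953200°, λ=170.01193000°, h=250.1260 m

φ=-17.339532°, λ=170.011930°, h=250.126 m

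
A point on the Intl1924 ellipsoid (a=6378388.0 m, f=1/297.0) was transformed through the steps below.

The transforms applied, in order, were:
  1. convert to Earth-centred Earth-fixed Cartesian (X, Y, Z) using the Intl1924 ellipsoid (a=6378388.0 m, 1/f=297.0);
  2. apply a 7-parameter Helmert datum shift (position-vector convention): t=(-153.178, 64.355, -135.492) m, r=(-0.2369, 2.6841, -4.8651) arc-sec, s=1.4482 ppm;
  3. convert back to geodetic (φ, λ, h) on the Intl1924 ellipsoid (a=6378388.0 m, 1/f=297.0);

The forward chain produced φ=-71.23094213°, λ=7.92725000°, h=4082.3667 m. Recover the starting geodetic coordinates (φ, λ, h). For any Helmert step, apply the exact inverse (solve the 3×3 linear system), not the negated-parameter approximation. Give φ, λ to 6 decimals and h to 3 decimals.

φ=-71.228597°, λ=7.926131°, h=3990.655 m

start: φ=-71.230942°, λ=7.927250°, h=4082.367 m
→ ECEF (a=6378388.000, f=1/297.0): X=2040116.8633, Y=284078.6406, Z=-6020629.1835
→ Helmert⁻¹: X=2040338.7298, Y=284068.9138, Z=-6020458.0957
→ geod (Bowring, a=6378388.000): φ=-71.22859700°, λ=7.92613100°, h=3990.6550 m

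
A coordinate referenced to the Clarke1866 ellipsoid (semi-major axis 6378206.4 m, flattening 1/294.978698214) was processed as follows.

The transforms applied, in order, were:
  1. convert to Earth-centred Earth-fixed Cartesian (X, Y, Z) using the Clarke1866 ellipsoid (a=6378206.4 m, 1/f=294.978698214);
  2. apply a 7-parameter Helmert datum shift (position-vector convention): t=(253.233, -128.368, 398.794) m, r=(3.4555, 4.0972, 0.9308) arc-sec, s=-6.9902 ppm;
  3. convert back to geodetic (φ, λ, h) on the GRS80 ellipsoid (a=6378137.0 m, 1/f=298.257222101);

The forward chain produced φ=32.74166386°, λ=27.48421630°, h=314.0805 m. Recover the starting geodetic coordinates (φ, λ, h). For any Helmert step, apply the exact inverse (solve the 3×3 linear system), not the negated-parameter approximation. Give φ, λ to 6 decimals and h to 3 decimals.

φ=32.741962°, λ=27.487299°, h=4.030 m

start: φ=32.741664°, λ=27.484216°, h=314.080 m
→ ECEF (a=6378137.000, f=1/298.257222101): X=4764187.1571, Y=2478411.0147, Z=3430065.4741
→ Helmert⁻¹: X=4763910.2825, Y=2478592.6680, Z=3429743.7604
→ geod (Bowring, a=6378206.400): φ=32.74196200°, λ=27.48729900°, h=4.0300 m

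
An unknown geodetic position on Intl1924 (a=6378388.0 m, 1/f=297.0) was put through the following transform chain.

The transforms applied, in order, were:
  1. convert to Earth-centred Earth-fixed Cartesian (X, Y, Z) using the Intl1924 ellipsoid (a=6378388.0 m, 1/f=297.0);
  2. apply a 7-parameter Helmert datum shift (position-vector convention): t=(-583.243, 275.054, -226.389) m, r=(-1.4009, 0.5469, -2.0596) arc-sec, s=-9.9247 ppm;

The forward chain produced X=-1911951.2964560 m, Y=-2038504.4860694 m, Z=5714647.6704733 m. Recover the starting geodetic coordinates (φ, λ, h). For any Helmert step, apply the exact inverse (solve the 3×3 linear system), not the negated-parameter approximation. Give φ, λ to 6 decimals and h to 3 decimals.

φ=64.092723°, λ=-133.151683°, h=606.236 m

start: X=-1911951.2965, Y=-2038504.4861, Z=5714647.6705 m
→ Helmert⁻¹: X=-1911381.8177, Y=-2038857.6744, Z=5714911.8631
→ geod (Bowring, a=6378388.000): φ=64.09272300°, λ=-133.15168300°, h=606.2360 m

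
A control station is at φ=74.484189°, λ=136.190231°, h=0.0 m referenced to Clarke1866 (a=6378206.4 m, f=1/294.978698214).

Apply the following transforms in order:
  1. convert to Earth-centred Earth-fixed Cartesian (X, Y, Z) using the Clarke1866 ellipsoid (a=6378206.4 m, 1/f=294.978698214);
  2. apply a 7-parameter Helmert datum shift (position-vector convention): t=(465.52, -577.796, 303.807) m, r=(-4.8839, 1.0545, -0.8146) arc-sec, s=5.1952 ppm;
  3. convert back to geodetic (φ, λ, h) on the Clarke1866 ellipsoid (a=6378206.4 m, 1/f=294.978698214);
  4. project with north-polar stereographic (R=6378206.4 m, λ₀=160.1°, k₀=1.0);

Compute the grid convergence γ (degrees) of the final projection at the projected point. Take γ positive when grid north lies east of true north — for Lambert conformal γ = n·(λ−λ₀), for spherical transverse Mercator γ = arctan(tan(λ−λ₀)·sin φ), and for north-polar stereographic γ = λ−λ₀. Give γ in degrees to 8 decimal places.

start: φ=74.484189°, λ=136.190231°, h=0.000 m
→ ECEF (a=6378206.400, f=1/294.978698214): X=-1235151.3016, Y=1184871.8396, Z=6123435.8420
→ Helmert 7p (PV): X=-1234656.2136, Y=1184450.0676, Z=6123749.7207
→ geod (Bowring, a=6378206.400): φ=74.49054590°, λ=136.18894626°, h=128.8010 m
→ into stereo (λ₀=160.1°): φ=74.49054590°, λ−λ₀=-23.91105374°
convergence γ = -23.91105374°

-23.91105374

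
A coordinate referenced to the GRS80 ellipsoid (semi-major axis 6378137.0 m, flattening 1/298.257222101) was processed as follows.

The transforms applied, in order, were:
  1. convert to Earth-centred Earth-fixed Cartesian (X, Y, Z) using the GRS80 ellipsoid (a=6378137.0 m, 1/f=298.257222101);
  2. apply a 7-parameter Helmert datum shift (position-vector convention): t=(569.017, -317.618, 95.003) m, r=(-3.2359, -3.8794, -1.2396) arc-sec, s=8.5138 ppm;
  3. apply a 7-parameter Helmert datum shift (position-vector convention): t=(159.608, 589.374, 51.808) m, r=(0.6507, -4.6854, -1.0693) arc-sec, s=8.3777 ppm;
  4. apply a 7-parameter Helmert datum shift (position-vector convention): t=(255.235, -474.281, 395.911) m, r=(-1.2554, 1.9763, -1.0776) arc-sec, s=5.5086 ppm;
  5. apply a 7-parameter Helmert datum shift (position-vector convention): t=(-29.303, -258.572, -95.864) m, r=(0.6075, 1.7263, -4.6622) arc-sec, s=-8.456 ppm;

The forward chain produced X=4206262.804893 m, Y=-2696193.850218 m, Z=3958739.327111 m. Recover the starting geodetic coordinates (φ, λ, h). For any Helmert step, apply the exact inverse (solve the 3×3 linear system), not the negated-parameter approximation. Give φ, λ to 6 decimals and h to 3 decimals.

φ=38.579972°, λ=-32.658914°, h=3404.091 m

start: X=4206262.8049, Y=-2696193.8502, Z=3958739.3271 m
→ Helmert⁻¹: X=4206355.4774, Y=-2695851.3391, Z=3958911.8117
→ Helmert⁻¹: X=4206053.2263, Y=-2695364.3295, Z=3958517.9897
→ Helmert⁻¹: X=4205962.2744, Y=-2695896.8262, Z=3958345.9835
→ Helmert⁻¹: X=4205448.0970, Y=-2695593.0801, Z=3958095.8968
→ geod (Bowring, a=6378137.000): φ=38.57997200°, λ=-32.65891400°, h=3404.0910 m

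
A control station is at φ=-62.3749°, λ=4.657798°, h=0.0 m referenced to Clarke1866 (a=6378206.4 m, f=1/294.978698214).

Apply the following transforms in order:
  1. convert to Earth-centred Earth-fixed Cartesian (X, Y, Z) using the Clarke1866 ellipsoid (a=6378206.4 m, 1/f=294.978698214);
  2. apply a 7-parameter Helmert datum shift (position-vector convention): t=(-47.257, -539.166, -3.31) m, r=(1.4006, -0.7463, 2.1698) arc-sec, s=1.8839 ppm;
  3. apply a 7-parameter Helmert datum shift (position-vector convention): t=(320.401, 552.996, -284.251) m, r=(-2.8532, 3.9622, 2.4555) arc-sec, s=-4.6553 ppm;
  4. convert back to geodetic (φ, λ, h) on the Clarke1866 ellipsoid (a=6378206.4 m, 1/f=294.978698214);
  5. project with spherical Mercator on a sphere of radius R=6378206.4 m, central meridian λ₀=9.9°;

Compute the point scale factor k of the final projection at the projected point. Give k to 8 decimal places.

2.15663607

start: φ=-62.374900°, λ=4.657798°, h=0.000 m
→ ECEF (a=6378206.400, f=1/294.978698214): X=2955568.9733, Y=240800.4542, Z=-5627815.2177
→ Helmert 7p (PV): X=2955545.1136, Y=240331.0476, Z=-5627816.8011
→ Helmert 7p (PV): X=2955740.7888, Y=240840.2617, Z=-5628134.9510
→ geod (Bowring, a=6378206.400): φ=-62.37484317°, λ=4.65829500°, h=364.1878 m
→ into merc (λ₀=9.9°): φ=-62.37484317°, λ−λ₀=-5.24170500°
scale k = 2.15663607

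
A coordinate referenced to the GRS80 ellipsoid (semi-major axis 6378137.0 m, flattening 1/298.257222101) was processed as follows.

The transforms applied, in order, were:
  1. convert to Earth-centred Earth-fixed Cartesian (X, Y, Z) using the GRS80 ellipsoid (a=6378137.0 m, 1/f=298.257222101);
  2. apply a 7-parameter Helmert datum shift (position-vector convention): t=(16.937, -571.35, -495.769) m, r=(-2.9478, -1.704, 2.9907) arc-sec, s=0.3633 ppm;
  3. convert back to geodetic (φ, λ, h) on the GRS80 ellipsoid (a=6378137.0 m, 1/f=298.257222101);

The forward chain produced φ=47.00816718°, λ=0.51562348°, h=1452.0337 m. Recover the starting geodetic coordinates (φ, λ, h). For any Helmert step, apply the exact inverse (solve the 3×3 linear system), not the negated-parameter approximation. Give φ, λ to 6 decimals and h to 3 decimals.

φ=47.010819°, λ=0.521429°, h=1804.168 m

start: φ=47.008167°, λ=0.515623°, h=1452.034 m
→ ECEF (a=6378137.000, f=1/298.257222101): X=4357837.2920, Y=39218.6632, Z=4643446.0548
→ Helmert⁻¹: X=4357857.7112, Y=39660.4452, Z=4643904.7022
→ geod (Bowring, a=6378137.000): φ=47.01081900°, λ=0.52142900°, h=1804.1680 m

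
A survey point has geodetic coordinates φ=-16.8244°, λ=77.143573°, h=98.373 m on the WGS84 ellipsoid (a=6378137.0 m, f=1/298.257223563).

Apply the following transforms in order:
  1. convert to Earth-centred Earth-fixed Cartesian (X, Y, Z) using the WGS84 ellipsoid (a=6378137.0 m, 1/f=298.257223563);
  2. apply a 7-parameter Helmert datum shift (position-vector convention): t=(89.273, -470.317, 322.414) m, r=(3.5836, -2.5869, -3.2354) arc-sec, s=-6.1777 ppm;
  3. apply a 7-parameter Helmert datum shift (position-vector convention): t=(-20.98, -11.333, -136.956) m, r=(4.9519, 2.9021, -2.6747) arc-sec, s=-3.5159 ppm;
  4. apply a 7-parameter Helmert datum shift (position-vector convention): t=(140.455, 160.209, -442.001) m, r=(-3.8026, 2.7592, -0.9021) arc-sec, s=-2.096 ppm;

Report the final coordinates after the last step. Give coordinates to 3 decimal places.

start: φ=-16.824400°, λ=77.143573°, h=98.373 m
→ ECEF (a=6378137.000, f=1/298.257223563): X=1358846.7412, Y=5953839.4580, Z=-1834268.9942
→ Helmert 7p (PV): X=1359044.0136, Y=5953342.9137, Z=-1833814.7665
→ Helmert 7p (PV): X=1359069.6526, Y=5953337.0514, Z=-1833821.4720
→ Helmert 7p (PV): X=1359208.7650, Y=5953445.0309, Z=-1834387.5622

X=1359208.765 m, Y=5953445.031 m, Z=-1834387.562 m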